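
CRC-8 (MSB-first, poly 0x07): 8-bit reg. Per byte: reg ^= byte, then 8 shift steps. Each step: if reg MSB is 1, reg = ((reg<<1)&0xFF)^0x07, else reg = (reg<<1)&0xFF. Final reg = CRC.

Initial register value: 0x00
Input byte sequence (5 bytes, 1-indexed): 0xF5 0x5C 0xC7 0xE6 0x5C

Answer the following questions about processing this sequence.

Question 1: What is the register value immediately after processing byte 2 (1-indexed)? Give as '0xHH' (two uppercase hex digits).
After byte 1 (0xF5): reg=0xC5
After byte 2 (0x5C): reg=0xC6

Answer: 0xC6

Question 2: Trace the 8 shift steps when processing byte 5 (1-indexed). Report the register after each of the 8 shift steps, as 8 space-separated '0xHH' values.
Answer: 0xED 0xDD 0xBD 0x7D 0xFA 0xF3 0xE1 0xC5

Derivation:
After byte 1 (0xF5): reg=0xC5
After byte 2 (0x5C): reg=0xC6
After byte 3 (0xC7): reg=0x07
After byte 4 (0xE6): reg=0xA9
Register before byte 5: 0xA9
After XOR with byte 0x5C: 0xF5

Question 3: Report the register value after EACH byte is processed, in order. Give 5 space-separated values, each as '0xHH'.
0xC5 0xC6 0x07 0xA9 0xC5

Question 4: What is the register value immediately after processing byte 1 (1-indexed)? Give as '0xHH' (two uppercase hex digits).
After byte 1 (0xF5): reg=0xC5

Answer: 0xC5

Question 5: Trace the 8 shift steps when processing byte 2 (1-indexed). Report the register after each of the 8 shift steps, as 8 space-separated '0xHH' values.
After byte 1 (0xF5): reg=0xC5
Register before byte 2: 0xC5
After XOR with byte 0x5C: 0x99

Answer: 0x35 0x6A 0xD4 0xAF 0x59 0xB2 0x63 0xC6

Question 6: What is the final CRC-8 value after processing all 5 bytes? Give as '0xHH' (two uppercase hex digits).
After byte 1 (0xF5): reg=0xC5
After byte 2 (0x5C): reg=0xC6
After byte 3 (0xC7): reg=0x07
After byte 4 (0xE6): reg=0xA9
After byte 5 (0x5C): reg=0xC5

Answer: 0xC5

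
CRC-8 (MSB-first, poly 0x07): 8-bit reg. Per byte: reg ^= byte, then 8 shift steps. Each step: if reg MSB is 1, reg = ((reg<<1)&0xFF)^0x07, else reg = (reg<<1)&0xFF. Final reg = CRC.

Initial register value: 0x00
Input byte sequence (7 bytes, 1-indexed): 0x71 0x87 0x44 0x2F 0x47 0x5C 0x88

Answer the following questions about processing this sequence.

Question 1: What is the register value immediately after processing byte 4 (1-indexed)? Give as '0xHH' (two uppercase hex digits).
After byte 1 (0x71): reg=0x50
After byte 2 (0x87): reg=0x2B
After byte 3 (0x44): reg=0x0A
After byte 4 (0x2F): reg=0xFB

Answer: 0xFB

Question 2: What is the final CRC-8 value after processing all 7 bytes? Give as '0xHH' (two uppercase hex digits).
After byte 1 (0x71): reg=0x50
After byte 2 (0x87): reg=0x2B
After byte 3 (0x44): reg=0x0A
After byte 4 (0x2F): reg=0xFB
After byte 5 (0x47): reg=0x3D
After byte 6 (0x5C): reg=0x20
After byte 7 (0x88): reg=0x51

Answer: 0x51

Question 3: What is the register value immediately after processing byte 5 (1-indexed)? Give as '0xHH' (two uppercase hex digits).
Answer: 0x3D

Derivation:
After byte 1 (0x71): reg=0x50
After byte 2 (0x87): reg=0x2B
After byte 3 (0x44): reg=0x0A
After byte 4 (0x2F): reg=0xFB
After byte 5 (0x47): reg=0x3D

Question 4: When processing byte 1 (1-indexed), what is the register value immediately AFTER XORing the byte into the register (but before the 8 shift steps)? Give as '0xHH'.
Answer: 0x71

Derivation:
Register before byte 1: 0x00
Byte 1: 0x71
0x00 XOR 0x71 = 0x71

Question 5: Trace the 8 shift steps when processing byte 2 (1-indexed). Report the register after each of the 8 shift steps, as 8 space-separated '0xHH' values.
Answer: 0xA9 0x55 0xAA 0x53 0xA6 0x4B 0x96 0x2B

Derivation:
After byte 1 (0x71): reg=0x50
Register before byte 2: 0x50
After XOR with byte 0x87: 0xD7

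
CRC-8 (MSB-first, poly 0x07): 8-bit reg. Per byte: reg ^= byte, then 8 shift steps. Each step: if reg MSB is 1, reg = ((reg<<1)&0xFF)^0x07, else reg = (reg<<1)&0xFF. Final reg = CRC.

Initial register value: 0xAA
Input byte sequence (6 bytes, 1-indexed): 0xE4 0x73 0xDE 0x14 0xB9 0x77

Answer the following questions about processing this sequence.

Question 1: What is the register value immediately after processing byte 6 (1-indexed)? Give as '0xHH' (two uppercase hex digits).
After byte 1 (0xE4): reg=0xED
After byte 2 (0x73): reg=0xD3
After byte 3 (0xDE): reg=0x23
After byte 4 (0x14): reg=0x85
After byte 5 (0xB9): reg=0xB4
After byte 6 (0x77): reg=0x47

Answer: 0x47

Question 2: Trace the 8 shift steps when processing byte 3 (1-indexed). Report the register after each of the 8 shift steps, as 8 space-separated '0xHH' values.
Answer: 0x1A 0x34 0x68 0xD0 0xA7 0x49 0x92 0x23

Derivation:
After byte 1 (0xE4): reg=0xED
After byte 2 (0x73): reg=0xD3
Register before byte 3: 0xD3
After XOR with byte 0xDE: 0x0D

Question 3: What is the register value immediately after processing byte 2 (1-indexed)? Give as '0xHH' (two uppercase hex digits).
After byte 1 (0xE4): reg=0xED
After byte 2 (0x73): reg=0xD3

Answer: 0xD3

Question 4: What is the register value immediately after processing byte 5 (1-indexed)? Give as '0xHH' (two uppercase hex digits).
After byte 1 (0xE4): reg=0xED
After byte 2 (0x73): reg=0xD3
After byte 3 (0xDE): reg=0x23
After byte 4 (0x14): reg=0x85
After byte 5 (0xB9): reg=0xB4

Answer: 0xB4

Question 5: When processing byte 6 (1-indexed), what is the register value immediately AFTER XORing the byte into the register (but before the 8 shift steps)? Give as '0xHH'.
Register before byte 6: 0xB4
Byte 6: 0x77
0xB4 XOR 0x77 = 0xC3

Answer: 0xC3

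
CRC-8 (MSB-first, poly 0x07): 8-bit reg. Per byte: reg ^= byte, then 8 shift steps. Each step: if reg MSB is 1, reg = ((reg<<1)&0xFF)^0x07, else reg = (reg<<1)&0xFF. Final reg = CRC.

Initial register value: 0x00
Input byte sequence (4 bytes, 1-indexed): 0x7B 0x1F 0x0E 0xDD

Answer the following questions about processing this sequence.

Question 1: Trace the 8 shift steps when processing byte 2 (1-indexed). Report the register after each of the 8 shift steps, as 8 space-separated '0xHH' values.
Answer: 0xF2 0xE3 0xC1 0x85 0x0D 0x1A 0x34 0x68

Derivation:
After byte 1 (0x7B): reg=0x66
Register before byte 2: 0x66
After XOR with byte 0x1F: 0x79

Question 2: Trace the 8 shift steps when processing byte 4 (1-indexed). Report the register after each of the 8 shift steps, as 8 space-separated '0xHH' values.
Answer: 0xD7 0xA9 0x55 0xAA 0x53 0xA6 0x4B 0x96

Derivation:
After byte 1 (0x7B): reg=0x66
After byte 2 (0x1F): reg=0x68
After byte 3 (0x0E): reg=0x35
Register before byte 4: 0x35
After XOR with byte 0xDD: 0xE8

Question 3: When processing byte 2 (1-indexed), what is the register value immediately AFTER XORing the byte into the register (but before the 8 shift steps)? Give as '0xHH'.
Register before byte 2: 0x66
Byte 2: 0x1F
0x66 XOR 0x1F = 0x79

Answer: 0x79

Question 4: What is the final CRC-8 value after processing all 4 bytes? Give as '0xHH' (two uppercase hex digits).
Answer: 0x96

Derivation:
After byte 1 (0x7B): reg=0x66
After byte 2 (0x1F): reg=0x68
After byte 3 (0x0E): reg=0x35
After byte 4 (0xDD): reg=0x96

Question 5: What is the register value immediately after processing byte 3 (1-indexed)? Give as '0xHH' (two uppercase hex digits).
After byte 1 (0x7B): reg=0x66
After byte 2 (0x1F): reg=0x68
After byte 3 (0x0E): reg=0x35

Answer: 0x35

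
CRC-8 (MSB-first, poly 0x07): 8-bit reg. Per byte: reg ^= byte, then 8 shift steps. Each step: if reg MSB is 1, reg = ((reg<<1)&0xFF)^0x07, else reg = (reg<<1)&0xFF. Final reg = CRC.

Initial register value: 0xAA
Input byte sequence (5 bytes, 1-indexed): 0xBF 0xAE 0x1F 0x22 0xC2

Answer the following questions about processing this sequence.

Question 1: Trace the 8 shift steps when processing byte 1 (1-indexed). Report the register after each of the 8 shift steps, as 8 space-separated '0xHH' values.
Register before byte 1: 0xAA
After XOR with byte 0xBF: 0x15

Answer: 0x2A 0x54 0xA8 0x57 0xAE 0x5B 0xB6 0x6B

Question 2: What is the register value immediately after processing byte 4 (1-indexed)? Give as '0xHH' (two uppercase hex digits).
After byte 1 (0xBF): reg=0x6B
After byte 2 (0xAE): reg=0x55
After byte 3 (0x1F): reg=0xF1
After byte 4 (0x22): reg=0x37

Answer: 0x37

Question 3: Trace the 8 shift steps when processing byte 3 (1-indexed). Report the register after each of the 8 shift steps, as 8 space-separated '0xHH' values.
After byte 1 (0xBF): reg=0x6B
After byte 2 (0xAE): reg=0x55
Register before byte 3: 0x55
After XOR with byte 0x1F: 0x4A

Answer: 0x94 0x2F 0x5E 0xBC 0x7F 0xFE 0xFB 0xF1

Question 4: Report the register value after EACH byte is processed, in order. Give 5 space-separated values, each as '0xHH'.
0x6B 0x55 0xF1 0x37 0xC5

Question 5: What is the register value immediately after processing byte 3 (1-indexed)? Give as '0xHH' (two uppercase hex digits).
After byte 1 (0xBF): reg=0x6B
After byte 2 (0xAE): reg=0x55
After byte 3 (0x1F): reg=0xF1

Answer: 0xF1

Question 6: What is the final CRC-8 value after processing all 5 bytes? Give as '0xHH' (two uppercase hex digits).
Answer: 0xC5

Derivation:
After byte 1 (0xBF): reg=0x6B
After byte 2 (0xAE): reg=0x55
After byte 3 (0x1F): reg=0xF1
After byte 4 (0x22): reg=0x37
After byte 5 (0xC2): reg=0xC5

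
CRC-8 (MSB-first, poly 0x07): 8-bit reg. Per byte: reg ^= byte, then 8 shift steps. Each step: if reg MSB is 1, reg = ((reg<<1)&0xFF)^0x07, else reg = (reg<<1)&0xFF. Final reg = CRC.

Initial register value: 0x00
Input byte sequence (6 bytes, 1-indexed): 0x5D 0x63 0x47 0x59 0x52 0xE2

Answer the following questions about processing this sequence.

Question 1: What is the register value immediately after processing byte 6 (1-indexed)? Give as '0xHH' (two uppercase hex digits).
Answer: 0x41

Derivation:
After byte 1 (0x5D): reg=0x94
After byte 2 (0x63): reg=0xCB
After byte 3 (0x47): reg=0xAD
After byte 4 (0x59): reg=0xC2
After byte 5 (0x52): reg=0xF9
After byte 6 (0xE2): reg=0x41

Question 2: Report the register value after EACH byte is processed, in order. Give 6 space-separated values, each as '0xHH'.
0x94 0xCB 0xAD 0xC2 0xF9 0x41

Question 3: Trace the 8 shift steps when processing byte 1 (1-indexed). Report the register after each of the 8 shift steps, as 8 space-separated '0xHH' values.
Register before byte 1: 0x00
After XOR with byte 0x5D: 0x5D

Answer: 0xBA 0x73 0xE6 0xCB 0x91 0x25 0x4A 0x94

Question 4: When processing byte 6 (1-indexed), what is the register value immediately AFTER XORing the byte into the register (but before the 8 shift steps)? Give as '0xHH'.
Answer: 0x1B

Derivation:
Register before byte 6: 0xF9
Byte 6: 0xE2
0xF9 XOR 0xE2 = 0x1B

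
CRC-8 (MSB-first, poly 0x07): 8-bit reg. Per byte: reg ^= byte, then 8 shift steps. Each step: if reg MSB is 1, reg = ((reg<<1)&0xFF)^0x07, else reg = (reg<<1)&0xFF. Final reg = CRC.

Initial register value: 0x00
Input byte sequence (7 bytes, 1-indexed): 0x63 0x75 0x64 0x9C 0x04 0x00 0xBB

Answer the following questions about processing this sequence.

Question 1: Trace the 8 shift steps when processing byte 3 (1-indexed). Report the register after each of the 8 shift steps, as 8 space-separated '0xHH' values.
After byte 1 (0x63): reg=0x2E
After byte 2 (0x75): reg=0x86
Register before byte 3: 0x86
After XOR with byte 0x64: 0xE2

Answer: 0xC3 0x81 0x05 0x0A 0x14 0x28 0x50 0xA0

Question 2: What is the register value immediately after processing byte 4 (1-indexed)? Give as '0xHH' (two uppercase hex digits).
After byte 1 (0x63): reg=0x2E
After byte 2 (0x75): reg=0x86
After byte 3 (0x64): reg=0xA0
After byte 4 (0x9C): reg=0xB4

Answer: 0xB4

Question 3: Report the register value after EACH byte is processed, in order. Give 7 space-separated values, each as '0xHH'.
0x2E 0x86 0xA0 0xB4 0x19 0x4F 0xC2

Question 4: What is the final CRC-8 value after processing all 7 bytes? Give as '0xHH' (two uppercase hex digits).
Answer: 0xC2

Derivation:
After byte 1 (0x63): reg=0x2E
After byte 2 (0x75): reg=0x86
After byte 3 (0x64): reg=0xA0
After byte 4 (0x9C): reg=0xB4
After byte 5 (0x04): reg=0x19
After byte 6 (0x00): reg=0x4F
After byte 7 (0xBB): reg=0xC2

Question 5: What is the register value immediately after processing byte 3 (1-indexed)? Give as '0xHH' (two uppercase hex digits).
Answer: 0xA0

Derivation:
After byte 1 (0x63): reg=0x2E
After byte 2 (0x75): reg=0x86
After byte 3 (0x64): reg=0xA0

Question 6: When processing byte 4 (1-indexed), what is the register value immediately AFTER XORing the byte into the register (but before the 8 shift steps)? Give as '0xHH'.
Answer: 0x3C

Derivation:
Register before byte 4: 0xA0
Byte 4: 0x9C
0xA0 XOR 0x9C = 0x3C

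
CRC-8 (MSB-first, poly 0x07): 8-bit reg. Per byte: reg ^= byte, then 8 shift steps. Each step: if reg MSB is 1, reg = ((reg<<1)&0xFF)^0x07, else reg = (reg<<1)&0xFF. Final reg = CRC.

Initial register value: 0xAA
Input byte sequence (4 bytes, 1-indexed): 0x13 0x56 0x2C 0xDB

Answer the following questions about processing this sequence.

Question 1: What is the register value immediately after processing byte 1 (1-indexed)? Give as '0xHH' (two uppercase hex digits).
After byte 1 (0x13): reg=0x26

Answer: 0x26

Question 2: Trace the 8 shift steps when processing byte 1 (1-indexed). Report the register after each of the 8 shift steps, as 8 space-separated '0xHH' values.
Answer: 0x75 0xEA 0xD3 0xA1 0x45 0x8A 0x13 0x26

Derivation:
Register before byte 1: 0xAA
After XOR with byte 0x13: 0xB9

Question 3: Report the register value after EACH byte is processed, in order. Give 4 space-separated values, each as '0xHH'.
0x26 0x57 0x66 0x3A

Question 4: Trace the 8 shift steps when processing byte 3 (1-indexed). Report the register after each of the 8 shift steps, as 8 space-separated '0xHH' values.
Answer: 0xF6 0xEB 0xD1 0xA5 0x4D 0x9A 0x33 0x66

Derivation:
After byte 1 (0x13): reg=0x26
After byte 2 (0x56): reg=0x57
Register before byte 3: 0x57
After XOR with byte 0x2C: 0x7B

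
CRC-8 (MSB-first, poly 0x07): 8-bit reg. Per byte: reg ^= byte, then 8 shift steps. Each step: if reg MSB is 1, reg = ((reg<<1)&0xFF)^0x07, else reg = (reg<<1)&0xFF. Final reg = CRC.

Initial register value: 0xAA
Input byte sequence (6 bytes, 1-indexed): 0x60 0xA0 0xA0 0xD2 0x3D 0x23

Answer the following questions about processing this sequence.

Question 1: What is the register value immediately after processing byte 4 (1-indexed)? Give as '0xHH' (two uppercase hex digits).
Answer: 0x56

Derivation:
After byte 1 (0x60): reg=0x78
After byte 2 (0xA0): reg=0x06
After byte 3 (0xA0): reg=0x7B
After byte 4 (0xD2): reg=0x56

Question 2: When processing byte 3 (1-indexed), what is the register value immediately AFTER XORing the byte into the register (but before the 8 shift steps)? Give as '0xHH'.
Answer: 0xA6

Derivation:
Register before byte 3: 0x06
Byte 3: 0xA0
0x06 XOR 0xA0 = 0xA6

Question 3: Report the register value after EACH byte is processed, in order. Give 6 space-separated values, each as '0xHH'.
0x78 0x06 0x7B 0x56 0x16 0x8B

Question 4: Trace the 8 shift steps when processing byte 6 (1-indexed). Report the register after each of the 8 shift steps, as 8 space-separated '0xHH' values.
Answer: 0x6A 0xD4 0xAF 0x59 0xB2 0x63 0xC6 0x8B

Derivation:
After byte 1 (0x60): reg=0x78
After byte 2 (0xA0): reg=0x06
After byte 3 (0xA0): reg=0x7B
After byte 4 (0xD2): reg=0x56
After byte 5 (0x3D): reg=0x16
Register before byte 6: 0x16
After XOR with byte 0x23: 0x35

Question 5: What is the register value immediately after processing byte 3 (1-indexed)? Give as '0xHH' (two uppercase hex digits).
Answer: 0x7B

Derivation:
After byte 1 (0x60): reg=0x78
After byte 2 (0xA0): reg=0x06
After byte 3 (0xA0): reg=0x7B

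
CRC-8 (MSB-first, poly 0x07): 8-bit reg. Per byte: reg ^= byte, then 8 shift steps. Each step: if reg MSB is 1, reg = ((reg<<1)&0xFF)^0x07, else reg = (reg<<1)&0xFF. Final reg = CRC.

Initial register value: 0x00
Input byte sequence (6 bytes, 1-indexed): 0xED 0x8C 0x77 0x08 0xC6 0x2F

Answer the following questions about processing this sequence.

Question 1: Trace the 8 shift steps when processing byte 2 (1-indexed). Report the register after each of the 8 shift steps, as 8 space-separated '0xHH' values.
After byte 1 (0xED): reg=0x8D
Register before byte 2: 0x8D
After XOR with byte 0x8C: 0x01

Answer: 0x02 0x04 0x08 0x10 0x20 0x40 0x80 0x07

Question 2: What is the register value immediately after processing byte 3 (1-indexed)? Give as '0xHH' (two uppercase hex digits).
After byte 1 (0xED): reg=0x8D
After byte 2 (0x8C): reg=0x07
After byte 3 (0x77): reg=0x57

Answer: 0x57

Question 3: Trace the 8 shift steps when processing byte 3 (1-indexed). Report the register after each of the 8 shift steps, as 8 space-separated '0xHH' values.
After byte 1 (0xED): reg=0x8D
After byte 2 (0x8C): reg=0x07
Register before byte 3: 0x07
After XOR with byte 0x77: 0x70

Answer: 0xE0 0xC7 0x89 0x15 0x2A 0x54 0xA8 0x57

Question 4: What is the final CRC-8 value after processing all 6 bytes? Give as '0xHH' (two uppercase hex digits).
After byte 1 (0xED): reg=0x8D
After byte 2 (0x8C): reg=0x07
After byte 3 (0x77): reg=0x57
After byte 4 (0x08): reg=0x9A
After byte 5 (0xC6): reg=0x93
After byte 6 (0x2F): reg=0x3D

Answer: 0x3D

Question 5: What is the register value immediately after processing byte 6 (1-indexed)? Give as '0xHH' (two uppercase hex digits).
After byte 1 (0xED): reg=0x8D
After byte 2 (0x8C): reg=0x07
After byte 3 (0x77): reg=0x57
After byte 4 (0x08): reg=0x9A
After byte 5 (0xC6): reg=0x93
After byte 6 (0x2F): reg=0x3D

Answer: 0x3D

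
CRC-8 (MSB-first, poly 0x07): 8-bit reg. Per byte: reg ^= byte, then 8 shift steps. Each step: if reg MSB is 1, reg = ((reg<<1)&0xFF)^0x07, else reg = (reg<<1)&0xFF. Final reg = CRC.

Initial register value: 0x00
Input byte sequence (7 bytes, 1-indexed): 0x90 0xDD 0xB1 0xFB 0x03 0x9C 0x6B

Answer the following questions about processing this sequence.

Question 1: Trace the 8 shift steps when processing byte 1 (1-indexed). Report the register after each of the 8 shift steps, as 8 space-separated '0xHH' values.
Answer: 0x27 0x4E 0x9C 0x3F 0x7E 0xFC 0xFF 0xF9

Derivation:
Register before byte 1: 0x00
After XOR with byte 0x90: 0x90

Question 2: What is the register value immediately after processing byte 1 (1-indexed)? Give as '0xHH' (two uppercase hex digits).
After byte 1 (0x90): reg=0xF9

Answer: 0xF9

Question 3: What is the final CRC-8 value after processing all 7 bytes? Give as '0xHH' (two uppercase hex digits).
Answer: 0x03

Derivation:
After byte 1 (0x90): reg=0xF9
After byte 2 (0xDD): reg=0xFC
After byte 3 (0xB1): reg=0xE4
After byte 4 (0xFB): reg=0x5D
After byte 5 (0x03): reg=0x9D
After byte 6 (0x9C): reg=0x07
After byte 7 (0x6B): reg=0x03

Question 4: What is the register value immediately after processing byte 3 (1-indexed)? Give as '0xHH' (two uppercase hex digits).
After byte 1 (0x90): reg=0xF9
After byte 2 (0xDD): reg=0xFC
After byte 3 (0xB1): reg=0xE4

Answer: 0xE4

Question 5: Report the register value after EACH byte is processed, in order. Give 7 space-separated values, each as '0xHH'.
0xF9 0xFC 0xE4 0x5D 0x9D 0x07 0x03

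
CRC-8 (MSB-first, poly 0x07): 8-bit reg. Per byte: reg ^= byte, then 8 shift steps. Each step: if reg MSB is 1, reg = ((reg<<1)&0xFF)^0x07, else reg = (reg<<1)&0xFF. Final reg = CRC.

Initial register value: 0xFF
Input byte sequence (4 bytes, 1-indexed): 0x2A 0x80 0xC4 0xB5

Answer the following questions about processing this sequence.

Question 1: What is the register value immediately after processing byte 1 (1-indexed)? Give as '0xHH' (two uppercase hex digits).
Answer: 0x25

Derivation:
After byte 1 (0x2A): reg=0x25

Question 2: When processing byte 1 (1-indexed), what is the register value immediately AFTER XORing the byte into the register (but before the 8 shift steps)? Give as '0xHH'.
Answer: 0xD5

Derivation:
Register before byte 1: 0xFF
Byte 1: 0x2A
0xFF XOR 0x2A = 0xD5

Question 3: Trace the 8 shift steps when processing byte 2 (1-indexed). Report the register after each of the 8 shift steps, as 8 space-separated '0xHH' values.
Answer: 0x4D 0x9A 0x33 0x66 0xCC 0x9F 0x39 0x72

Derivation:
After byte 1 (0x2A): reg=0x25
Register before byte 2: 0x25
After XOR with byte 0x80: 0xA5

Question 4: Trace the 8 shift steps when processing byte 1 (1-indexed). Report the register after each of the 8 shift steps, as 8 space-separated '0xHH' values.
Answer: 0xAD 0x5D 0xBA 0x73 0xE6 0xCB 0x91 0x25

Derivation:
Register before byte 1: 0xFF
After XOR with byte 0x2A: 0xD5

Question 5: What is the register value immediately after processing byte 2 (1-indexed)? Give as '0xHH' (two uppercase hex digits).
After byte 1 (0x2A): reg=0x25
After byte 2 (0x80): reg=0x72

Answer: 0x72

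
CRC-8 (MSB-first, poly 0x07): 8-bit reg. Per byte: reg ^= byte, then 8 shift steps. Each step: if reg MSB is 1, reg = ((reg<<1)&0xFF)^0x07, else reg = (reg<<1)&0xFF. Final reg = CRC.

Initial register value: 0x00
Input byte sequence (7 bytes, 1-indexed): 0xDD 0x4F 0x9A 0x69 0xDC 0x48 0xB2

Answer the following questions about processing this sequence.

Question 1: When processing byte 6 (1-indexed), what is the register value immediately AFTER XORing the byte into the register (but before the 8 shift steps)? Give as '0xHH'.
Answer: 0xE4

Derivation:
Register before byte 6: 0xAC
Byte 6: 0x48
0xAC XOR 0x48 = 0xE4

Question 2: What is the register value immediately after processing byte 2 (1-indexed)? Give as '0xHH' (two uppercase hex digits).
Answer: 0xB9

Derivation:
After byte 1 (0xDD): reg=0x1D
After byte 2 (0x4F): reg=0xB9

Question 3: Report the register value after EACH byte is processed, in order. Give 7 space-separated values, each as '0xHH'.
0x1D 0xB9 0xE9 0x89 0xAC 0xB2 0x00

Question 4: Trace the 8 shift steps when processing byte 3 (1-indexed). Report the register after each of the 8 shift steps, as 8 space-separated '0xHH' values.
After byte 1 (0xDD): reg=0x1D
After byte 2 (0x4F): reg=0xB9
Register before byte 3: 0xB9
After XOR with byte 0x9A: 0x23

Answer: 0x46 0x8C 0x1F 0x3E 0x7C 0xF8 0xF7 0xE9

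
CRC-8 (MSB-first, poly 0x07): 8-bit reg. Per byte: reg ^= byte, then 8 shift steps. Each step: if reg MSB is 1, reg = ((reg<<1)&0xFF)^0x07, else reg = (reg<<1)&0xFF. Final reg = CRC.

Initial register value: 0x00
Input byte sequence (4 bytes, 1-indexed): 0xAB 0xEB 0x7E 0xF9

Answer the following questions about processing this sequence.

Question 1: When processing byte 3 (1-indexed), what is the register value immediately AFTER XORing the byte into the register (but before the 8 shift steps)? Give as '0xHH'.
Register before byte 3: 0x10
Byte 3: 0x7E
0x10 XOR 0x7E = 0x6E

Answer: 0x6E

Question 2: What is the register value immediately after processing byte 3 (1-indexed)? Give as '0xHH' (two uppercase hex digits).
After byte 1 (0xAB): reg=0x58
After byte 2 (0xEB): reg=0x10
After byte 3 (0x7E): reg=0x0D

Answer: 0x0D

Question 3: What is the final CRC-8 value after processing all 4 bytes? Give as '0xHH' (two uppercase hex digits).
After byte 1 (0xAB): reg=0x58
After byte 2 (0xEB): reg=0x10
After byte 3 (0x7E): reg=0x0D
After byte 4 (0xF9): reg=0xC2

Answer: 0xC2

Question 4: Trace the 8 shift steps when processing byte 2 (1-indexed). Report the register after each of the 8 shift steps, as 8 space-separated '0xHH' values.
After byte 1 (0xAB): reg=0x58
Register before byte 2: 0x58
After XOR with byte 0xEB: 0xB3

Answer: 0x61 0xC2 0x83 0x01 0x02 0x04 0x08 0x10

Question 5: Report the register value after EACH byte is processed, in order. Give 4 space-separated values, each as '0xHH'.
0x58 0x10 0x0D 0xC2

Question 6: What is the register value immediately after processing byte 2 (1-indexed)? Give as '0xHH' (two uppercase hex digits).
After byte 1 (0xAB): reg=0x58
After byte 2 (0xEB): reg=0x10

Answer: 0x10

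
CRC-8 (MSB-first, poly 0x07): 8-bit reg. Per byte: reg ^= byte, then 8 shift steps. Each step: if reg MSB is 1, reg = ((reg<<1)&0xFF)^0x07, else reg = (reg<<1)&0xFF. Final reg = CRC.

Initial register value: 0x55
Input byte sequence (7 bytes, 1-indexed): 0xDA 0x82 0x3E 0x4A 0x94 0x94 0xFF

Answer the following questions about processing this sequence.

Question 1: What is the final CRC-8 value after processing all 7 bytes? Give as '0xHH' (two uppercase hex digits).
Answer: 0x8A

Derivation:
After byte 1 (0xDA): reg=0xA4
After byte 2 (0x82): reg=0xF2
After byte 3 (0x3E): reg=0x6A
After byte 4 (0x4A): reg=0xE0
After byte 5 (0x94): reg=0x4B
After byte 6 (0x94): reg=0x13
After byte 7 (0xFF): reg=0x8A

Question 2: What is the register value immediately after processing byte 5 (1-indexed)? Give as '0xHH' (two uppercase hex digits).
After byte 1 (0xDA): reg=0xA4
After byte 2 (0x82): reg=0xF2
After byte 3 (0x3E): reg=0x6A
After byte 4 (0x4A): reg=0xE0
After byte 5 (0x94): reg=0x4B

Answer: 0x4B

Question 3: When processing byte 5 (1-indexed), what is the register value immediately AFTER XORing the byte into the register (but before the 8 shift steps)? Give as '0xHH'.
Register before byte 5: 0xE0
Byte 5: 0x94
0xE0 XOR 0x94 = 0x74

Answer: 0x74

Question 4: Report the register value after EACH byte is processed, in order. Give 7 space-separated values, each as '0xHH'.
0xA4 0xF2 0x6A 0xE0 0x4B 0x13 0x8A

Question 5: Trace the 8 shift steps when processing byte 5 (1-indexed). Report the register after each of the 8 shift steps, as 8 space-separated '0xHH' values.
After byte 1 (0xDA): reg=0xA4
After byte 2 (0x82): reg=0xF2
After byte 3 (0x3E): reg=0x6A
After byte 4 (0x4A): reg=0xE0
Register before byte 5: 0xE0
After XOR with byte 0x94: 0x74

Answer: 0xE8 0xD7 0xA9 0x55 0xAA 0x53 0xA6 0x4B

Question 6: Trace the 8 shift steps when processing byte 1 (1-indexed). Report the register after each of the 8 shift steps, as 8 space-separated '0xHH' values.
Answer: 0x19 0x32 0x64 0xC8 0x97 0x29 0x52 0xA4

Derivation:
Register before byte 1: 0x55
After XOR with byte 0xDA: 0x8F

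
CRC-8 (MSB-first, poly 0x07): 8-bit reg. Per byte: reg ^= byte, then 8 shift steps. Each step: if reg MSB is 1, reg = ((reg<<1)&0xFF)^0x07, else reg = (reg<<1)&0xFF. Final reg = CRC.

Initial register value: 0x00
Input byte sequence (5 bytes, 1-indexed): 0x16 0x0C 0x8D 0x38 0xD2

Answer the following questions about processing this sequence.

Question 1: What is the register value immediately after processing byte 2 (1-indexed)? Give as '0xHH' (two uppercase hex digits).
Answer: 0x0D

Derivation:
After byte 1 (0x16): reg=0x62
After byte 2 (0x0C): reg=0x0D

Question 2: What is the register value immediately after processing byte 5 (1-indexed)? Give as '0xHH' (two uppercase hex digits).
After byte 1 (0x16): reg=0x62
After byte 2 (0x0C): reg=0x0D
After byte 3 (0x8D): reg=0x89
After byte 4 (0x38): reg=0x1E
After byte 5 (0xD2): reg=0x6A

Answer: 0x6A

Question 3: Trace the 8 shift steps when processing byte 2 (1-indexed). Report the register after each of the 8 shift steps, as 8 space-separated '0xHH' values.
After byte 1 (0x16): reg=0x62
Register before byte 2: 0x62
After XOR with byte 0x0C: 0x6E

Answer: 0xDC 0xBF 0x79 0xF2 0xE3 0xC1 0x85 0x0D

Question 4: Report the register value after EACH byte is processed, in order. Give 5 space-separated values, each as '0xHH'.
0x62 0x0D 0x89 0x1E 0x6A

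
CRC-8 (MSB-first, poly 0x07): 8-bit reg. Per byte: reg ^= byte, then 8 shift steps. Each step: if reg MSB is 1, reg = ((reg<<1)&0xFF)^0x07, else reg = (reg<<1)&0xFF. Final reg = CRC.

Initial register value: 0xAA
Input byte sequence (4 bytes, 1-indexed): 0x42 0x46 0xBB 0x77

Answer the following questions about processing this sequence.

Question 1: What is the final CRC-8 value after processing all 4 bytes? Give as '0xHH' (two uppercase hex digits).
After byte 1 (0x42): reg=0x96
After byte 2 (0x46): reg=0x3E
After byte 3 (0xBB): reg=0x92
After byte 4 (0x77): reg=0xB5

Answer: 0xB5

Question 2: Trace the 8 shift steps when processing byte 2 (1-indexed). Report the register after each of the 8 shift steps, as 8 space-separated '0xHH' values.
Answer: 0xA7 0x49 0x92 0x23 0x46 0x8C 0x1F 0x3E

Derivation:
After byte 1 (0x42): reg=0x96
Register before byte 2: 0x96
After XOR with byte 0x46: 0xD0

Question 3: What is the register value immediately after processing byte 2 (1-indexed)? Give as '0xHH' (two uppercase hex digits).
Answer: 0x3E

Derivation:
After byte 1 (0x42): reg=0x96
After byte 2 (0x46): reg=0x3E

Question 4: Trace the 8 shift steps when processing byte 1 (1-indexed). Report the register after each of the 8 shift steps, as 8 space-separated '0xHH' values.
Register before byte 1: 0xAA
After XOR with byte 0x42: 0xE8

Answer: 0xD7 0xA9 0x55 0xAA 0x53 0xA6 0x4B 0x96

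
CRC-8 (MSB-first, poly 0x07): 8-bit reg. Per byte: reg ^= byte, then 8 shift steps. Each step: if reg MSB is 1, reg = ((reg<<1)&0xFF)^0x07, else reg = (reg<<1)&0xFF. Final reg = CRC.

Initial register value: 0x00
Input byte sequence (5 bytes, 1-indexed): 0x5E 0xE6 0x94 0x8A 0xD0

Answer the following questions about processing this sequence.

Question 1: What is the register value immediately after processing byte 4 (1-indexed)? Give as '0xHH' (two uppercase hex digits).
Answer: 0x81

Derivation:
After byte 1 (0x5E): reg=0x9D
After byte 2 (0xE6): reg=0x66
After byte 3 (0x94): reg=0xD0
After byte 4 (0x8A): reg=0x81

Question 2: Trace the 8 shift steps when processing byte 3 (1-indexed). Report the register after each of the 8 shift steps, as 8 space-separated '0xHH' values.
Answer: 0xE3 0xC1 0x85 0x0D 0x1A 0x34 0x68 0xD0

Derivation:
After byte 1 (0x5E): reg=0x9D
After byte 2 (0xE6): reg=0x66
Register before byte 3: 0x66
After XOR with byte 0x94: 0xF2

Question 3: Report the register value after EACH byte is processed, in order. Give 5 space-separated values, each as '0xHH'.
0x9D 0x66 0xD0 0x81 0xB0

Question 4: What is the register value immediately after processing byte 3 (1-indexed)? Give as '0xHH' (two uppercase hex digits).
After byte 1 (0x5E): reg=0x9D
After byte 2 (0xE6): reg=0x66
After byte 3 (0x94): reg=0xD0

Answer: 0xD0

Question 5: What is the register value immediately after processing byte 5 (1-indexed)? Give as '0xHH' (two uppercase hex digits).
After byte 1 (0x5E): reg=0x9D
After byte 2 (0xE6): reg=0x66
After byte 3 (0x94): reg=0xD0
After byte 4 (0x8A): reg=0x81
After byte 5 (0xD0): reg=0xB0

Answer: 0xB0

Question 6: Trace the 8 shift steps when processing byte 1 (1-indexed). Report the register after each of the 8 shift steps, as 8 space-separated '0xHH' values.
Answer: 0xBC 0x7F 0xFE 0xFB 0xF1 0xE5 0xCD 0x9D

Derivation:
Register before byte 1: 0x00
After XOR with byte 0x5E: 0x5E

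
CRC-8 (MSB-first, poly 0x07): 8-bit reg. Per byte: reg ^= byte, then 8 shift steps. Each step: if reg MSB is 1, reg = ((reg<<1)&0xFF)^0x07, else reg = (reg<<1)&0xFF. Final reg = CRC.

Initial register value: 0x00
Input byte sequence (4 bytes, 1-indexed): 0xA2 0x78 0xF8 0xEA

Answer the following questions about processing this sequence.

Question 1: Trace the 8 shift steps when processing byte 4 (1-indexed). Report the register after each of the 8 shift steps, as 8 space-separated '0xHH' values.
Answer: 0x37 0x6E 0xDC 0xBF 0x79 0xF2 0xE3 0xC1

Derivation:
After byte 1 (0xA2): reg=0x67
After byte 2 (0x78): reg=0x5D
After byte 3 (0xF8): reg=0x72
Register before byte 4: 0x72
After XOR with byte 0xEA: 0x98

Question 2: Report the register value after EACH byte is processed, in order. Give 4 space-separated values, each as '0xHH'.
0x67 0x5D 0x72 0xC1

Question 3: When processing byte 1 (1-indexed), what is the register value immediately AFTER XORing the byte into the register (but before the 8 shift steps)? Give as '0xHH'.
Answer: 0xA2

Derivation:
Register before byte 1: 0x00
Byte 1: 0xA2
0x00 XOR 0xA2 = 0xA2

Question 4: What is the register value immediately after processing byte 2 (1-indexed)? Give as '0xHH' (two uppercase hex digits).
After byte 1 (0xA2): reg=0x67
After byte 2 (0x78): reg=0x5D

Answer: 0x5D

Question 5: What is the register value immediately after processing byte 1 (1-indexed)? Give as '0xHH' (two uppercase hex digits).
Answer: 0x67

Derivation:
After byte 1 (0xA2): reg=0x67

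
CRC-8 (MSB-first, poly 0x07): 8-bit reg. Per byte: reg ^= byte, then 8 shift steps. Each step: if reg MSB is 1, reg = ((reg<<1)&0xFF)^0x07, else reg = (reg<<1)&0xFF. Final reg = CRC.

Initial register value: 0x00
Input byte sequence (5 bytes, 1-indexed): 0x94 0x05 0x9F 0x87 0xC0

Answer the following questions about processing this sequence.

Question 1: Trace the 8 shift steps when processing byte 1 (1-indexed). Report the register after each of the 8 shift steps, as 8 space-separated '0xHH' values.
Answer: 0x2F 0x5E 0xBC 0x7F 0xFE 0xFB 0xF1 0xE5

Derivation:
Register before byte 1: 0x00
After XOR with byte 0x94: 0x94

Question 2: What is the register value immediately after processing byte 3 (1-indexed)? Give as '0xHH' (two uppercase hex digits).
Answer: 0x97

Derivation:
After byte 1 (0x94): reg=0xE5
After byte 2 (0x05): reg=0xAE
After byte 3 (0x9F): reg=0x97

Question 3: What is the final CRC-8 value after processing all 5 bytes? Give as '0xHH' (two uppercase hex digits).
After byte 1 (0x94): reg=0xE5
After byte 2 (0x05): reg=0xAE
After byte 3 (0x9F): reg=0x97
After byte 4 (0x87): reg=0x70
After byte 5 (0xC0): reg=0x19

Answer: 0x19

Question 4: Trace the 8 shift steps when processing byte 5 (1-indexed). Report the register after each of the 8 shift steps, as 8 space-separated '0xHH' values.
Answer: 0x67 0xCE 0x9B 0x31 0x62 0xC4 0x8F 0x19

Derivation:
After byte 1 (0x94): reg=0xE5
After byte 2 (0x05): reg=0xAE
After byte 3 (0x9F): reg=0x97
After byte 4 (0x87): reg=0x70
Register before byte 5: 0x70
After XOR with byte 0xC0: 0xB0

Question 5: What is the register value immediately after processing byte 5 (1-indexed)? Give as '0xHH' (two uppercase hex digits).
Answer: 0x19

Derivation:
After byte 1 (0x94): reg=0xE5
After byte 2 (0x05): reg=0xAE
After byte 3 (0x9F): reg=0x97
After byte 4 (0x87): reg=0x70
After byte 5 (0xC0): reg=0x19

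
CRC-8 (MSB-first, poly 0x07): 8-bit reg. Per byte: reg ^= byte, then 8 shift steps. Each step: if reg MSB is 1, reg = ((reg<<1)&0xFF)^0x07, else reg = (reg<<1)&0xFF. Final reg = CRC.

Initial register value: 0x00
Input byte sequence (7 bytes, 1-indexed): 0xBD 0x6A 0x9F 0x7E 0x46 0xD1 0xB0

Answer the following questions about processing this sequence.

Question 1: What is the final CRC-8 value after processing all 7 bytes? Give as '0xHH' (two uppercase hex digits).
After byte 1 (0xBD): reg=0x3A
After byte 2 (0x6A): reg=0xB7
After byte 3 (0x9F): reg=0xD8
After byte 4 (0x7E): reg=0x7B
After byte 5 (0x46): reg=0xB3
After byte 6 (0xD1): reg=0x29
After byte 7 (0xB0): reg=0xC6

Answer: 0xC6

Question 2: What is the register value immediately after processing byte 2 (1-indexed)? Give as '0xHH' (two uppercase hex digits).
After byte 1 (0xBD): reg=0x3A
After byte 2 (0x6A): reg=0xB7

Answer: 0xB7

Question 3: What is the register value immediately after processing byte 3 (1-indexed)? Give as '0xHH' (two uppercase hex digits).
Answer: 0xD8

Derivation:
After byte 1 (0xBD): reg=0x3A
After byte 2 (0x6A): reg=0xB7
After byte 3 (0x9F): reg=0xD8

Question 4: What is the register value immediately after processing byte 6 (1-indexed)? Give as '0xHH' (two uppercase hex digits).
Answer: 0x29

Derivation:
After byte 1 (0xBD): reg=0x3A
After byte 2 (0x6A): reg=0xB7
After byte 3 (0x9F): reg=0xD8
After byte 4 (0x7E): reg=0x7B
After byte 5 (0x46): reg=0xB3
After byte 6 (0xD1): reg=0x29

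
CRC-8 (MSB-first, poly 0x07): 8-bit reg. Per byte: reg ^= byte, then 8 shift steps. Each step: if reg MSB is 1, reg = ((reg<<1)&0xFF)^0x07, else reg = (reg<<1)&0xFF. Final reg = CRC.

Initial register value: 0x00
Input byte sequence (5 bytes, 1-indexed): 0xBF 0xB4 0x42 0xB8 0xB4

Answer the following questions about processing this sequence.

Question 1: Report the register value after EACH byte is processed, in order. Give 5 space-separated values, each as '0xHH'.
0x34 0x89 0x7F 0x5B 0x83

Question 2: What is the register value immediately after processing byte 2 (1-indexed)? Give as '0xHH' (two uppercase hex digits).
After byte 1 (0xBF): reg=0x34
After byte 2 (0xB4): reg=0x89

Answer: 0x89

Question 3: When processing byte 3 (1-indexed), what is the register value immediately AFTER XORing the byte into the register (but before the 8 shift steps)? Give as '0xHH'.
Answer: 0xCB

Derivation:
Register before byte 3: 0x89
Byte 3: 0x42
0x89 XOR 0x42 = 0xCB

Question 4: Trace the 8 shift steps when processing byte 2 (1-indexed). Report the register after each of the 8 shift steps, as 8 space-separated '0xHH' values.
After byte 1 (0xBF): reg=0x34
Register before byte 2: 0x34
After XOR with byte 0xB4: 0x80

Answer: 0x07 0x0E 0x1C 0x38 0x70 0xE0 0xC7 0x89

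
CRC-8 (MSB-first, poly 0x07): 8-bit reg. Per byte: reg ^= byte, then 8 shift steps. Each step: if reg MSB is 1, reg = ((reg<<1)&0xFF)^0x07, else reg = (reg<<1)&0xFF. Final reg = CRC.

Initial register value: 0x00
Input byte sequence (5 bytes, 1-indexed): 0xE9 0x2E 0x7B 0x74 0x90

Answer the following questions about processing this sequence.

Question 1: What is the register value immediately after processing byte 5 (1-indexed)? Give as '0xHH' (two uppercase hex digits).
Answer: 0xCE

Derivation:
After byte 1 (0xE9): reg=0x91
After byte 2 (0x2E): reg=0x34
After byte 3 (0x7B): reg=0xEA
After byte 4 (0x74): reg=0xD3
After byte 5 (0x90): reg=0xCE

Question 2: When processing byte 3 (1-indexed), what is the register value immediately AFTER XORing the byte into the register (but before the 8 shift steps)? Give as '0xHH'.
Register before byte 3: 0x34
Byte 3: 0x7B
0x34 XOR 0x7B = 0x4F

Answer: 0x4F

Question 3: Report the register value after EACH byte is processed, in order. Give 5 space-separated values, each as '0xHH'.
0x91 0x34 0xEA 0xD3 0xCE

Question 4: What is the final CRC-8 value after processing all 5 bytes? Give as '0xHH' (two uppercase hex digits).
Answer: 0xCE

Derivation:
After byte 1 (0xE9): reg=0x91
After byte 2 (0x2E): reg=0x34
After byte 3 (0x7B): reg=0xEA
After byte 4 (0x74): reg=0xD3
After byte 5 (0x90): reg=0xCE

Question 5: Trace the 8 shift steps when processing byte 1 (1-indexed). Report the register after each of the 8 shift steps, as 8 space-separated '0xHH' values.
Answer: 0xD5 0xAD 0x5D 0xBA 0x73 0xE6 0xCB 0x91

Derivation:
Register before byte 1: 0x00
After XOR with byte 0xE9: 0xE9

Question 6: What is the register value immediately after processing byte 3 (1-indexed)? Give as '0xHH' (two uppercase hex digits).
Answer: 0xEA

Derivation:
After byte 1 (0xE9): reg=0x91
After byte 2 (0x2E): reg=0x34
After byte 3 (0x7B): reg=0xEA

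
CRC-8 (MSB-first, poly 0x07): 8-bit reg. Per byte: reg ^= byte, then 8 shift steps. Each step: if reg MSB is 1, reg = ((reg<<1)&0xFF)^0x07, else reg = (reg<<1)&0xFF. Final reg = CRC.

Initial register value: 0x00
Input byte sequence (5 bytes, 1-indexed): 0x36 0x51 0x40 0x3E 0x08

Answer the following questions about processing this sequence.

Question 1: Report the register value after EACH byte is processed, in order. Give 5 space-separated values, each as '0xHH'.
0x82 0x37 0x42 0x73 0x66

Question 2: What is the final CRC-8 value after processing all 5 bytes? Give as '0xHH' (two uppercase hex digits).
After byte 1 (0x36): reg=0x82
After byte 2 (0x51): reg=0x37
After byte 3 (0x40): reg=0x42
After byte 4 (0x3E): reg=0x73
After byte 5 (0x08): reg=0x66

Answer: 0x66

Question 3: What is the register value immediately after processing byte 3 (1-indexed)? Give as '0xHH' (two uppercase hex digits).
Answer: 0x42

Derivation:
After byte 1 (0x36): reg=0x82
After byte 2 (0x51): reg=0x37
After byte 3 (0x40): reg=0x42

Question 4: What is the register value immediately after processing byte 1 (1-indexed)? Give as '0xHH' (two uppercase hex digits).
After byte 1 (0x36): reg=0x82

Answer: 0x82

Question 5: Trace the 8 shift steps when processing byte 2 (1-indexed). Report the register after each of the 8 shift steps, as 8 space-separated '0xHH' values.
After byte 1 (0x36): reg=0x82
Register before byte 2: 0x82
After XOR with byte 0x51: 0xD3

Answer: 0xA1 0x45 0x8A 0x13 0x26 0x4C 0x98 0x37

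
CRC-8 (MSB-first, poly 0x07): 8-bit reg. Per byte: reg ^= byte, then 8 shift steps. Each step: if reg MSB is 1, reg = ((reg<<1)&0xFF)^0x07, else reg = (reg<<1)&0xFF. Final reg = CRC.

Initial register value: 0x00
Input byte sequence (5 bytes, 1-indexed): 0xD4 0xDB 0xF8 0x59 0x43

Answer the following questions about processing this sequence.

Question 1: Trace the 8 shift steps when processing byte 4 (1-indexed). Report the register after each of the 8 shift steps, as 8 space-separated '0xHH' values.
After byte 1 (0xD4): reg=0x22
After byte 2 (0xDB): reg=0xE1
After byte 3 (0xF8): reg=0x4F
Register before byte 4: 0x4F
After XOR with byte 0x59: 0x16

Answer: 0x2C 0x58 0xB0 0x67 0xCE 0x9B 0x31 0x62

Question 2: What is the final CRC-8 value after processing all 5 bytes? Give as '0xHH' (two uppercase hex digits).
Answer: 0xE7

Derivation:
After byte 1 (0xD4): reg=0x22
After byte 2 (0xDB): reg=0xE1
After byte 3 (0xF8): reg=0x4F
After byte 4 (0x59): reg=0x62
After byte 5 (0x43): reg=0xE7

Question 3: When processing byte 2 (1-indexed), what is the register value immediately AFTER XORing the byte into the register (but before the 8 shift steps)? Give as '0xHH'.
Register before byte 2: 0x22
Byte 2: 0xDB
0x22 XOR 0xDB = 0xF9

Answer: 0xF9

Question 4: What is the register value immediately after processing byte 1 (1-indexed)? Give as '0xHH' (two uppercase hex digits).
Answer: 0x22

Derivation:
After byte 1 (0xD4): reg=0x22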